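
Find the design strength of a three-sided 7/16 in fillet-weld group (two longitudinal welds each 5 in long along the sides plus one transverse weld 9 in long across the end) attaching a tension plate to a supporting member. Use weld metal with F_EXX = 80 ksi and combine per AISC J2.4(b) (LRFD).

φR_n ≈ 245 kips

t_e = 0.707 × 0.4375 = 0.3093 in.
R_nwl = 0.6 × 80 × 0.3093 × 10 = 148.5 kips (longitudinal, 2 welds).
R_nwt = 0.6 × 80 × 0.3093 × 9 = 133.6 kips (transverse, base value).
(i) R_nwl + R_nwt = 282.1 kips; (ii) 0.85 R_nwl + 1.5 R_nwt = 326.6 kips.
R_n = max = 326.6 kips [governs: (ii)]; φR_n = 245 kips.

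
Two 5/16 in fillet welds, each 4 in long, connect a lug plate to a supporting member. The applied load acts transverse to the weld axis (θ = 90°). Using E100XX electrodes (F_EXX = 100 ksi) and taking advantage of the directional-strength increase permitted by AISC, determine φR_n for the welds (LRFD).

t_e = 0.707 × 0.3125 = 0.2209 in; A_we = 0.2209 × 8 = 1.767 in².
Directional factor: 1.0 + 0.5 sin^1.5(90°) = 1.5.
F_nw = 0.6 × 100 × 1.5 = 90 ksi.
φR_n = 0.75 × 90 × 1.767 = 119.3 kips.

φR_n ≈ 119 kips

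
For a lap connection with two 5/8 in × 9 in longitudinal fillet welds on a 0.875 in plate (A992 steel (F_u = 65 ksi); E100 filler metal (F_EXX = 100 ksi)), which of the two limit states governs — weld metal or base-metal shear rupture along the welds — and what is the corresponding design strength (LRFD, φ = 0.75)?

φR_n ≈ 358 kips (weld metal governs)

t_e = 0.707 × 0.625 = 0.4419 in; L = 18 in.
Weld metal: φR_n = 0.75 × 0.6 × 100 × 0.4419 × 18 = 357.9 kips.
Base metal (shear rupture): φR_n = 0.75 × 0.6 × 65 × 0.875 × 18 = 460.7 kips.
Governing: weld metal.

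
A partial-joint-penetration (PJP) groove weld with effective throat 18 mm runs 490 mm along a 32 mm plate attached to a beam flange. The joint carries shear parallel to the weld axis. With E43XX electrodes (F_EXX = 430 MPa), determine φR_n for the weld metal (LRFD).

Effective throat (given) t_e = 18 mm.
A_we = 18 × 490 = 8820 mm².
F_nw = 0.6 F_EXX = 258 MPa.
φR_n = 0.75 × 258 × 8820 × 10⁻³ = 1707 kN.

φR_n ≈ 1710 kN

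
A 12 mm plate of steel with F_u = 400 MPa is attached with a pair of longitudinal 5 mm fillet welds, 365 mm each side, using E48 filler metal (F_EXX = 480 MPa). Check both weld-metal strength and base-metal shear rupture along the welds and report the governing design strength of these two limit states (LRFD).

φR_n ≈ 557 kN (weld metal governs)

t_e = 0.707 × 5 = 3.535 mm; L = 730 mm.
Weld metal: φR_n = 0.75 × 0.6 × 480 × 3.535 × 730 × 10⁻³ = 557.4 kN.
Base metal (shear rupture): φR_n = 0.75 × 0.6 × 400 × 12 × 730 × 10⁻³ = 1577 kN.
Governing: weld metal.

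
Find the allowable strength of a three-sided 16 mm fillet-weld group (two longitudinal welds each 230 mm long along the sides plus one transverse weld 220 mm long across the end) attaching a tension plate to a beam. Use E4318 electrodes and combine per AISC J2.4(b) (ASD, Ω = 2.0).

E43XX → F_EXX = 430 MPa.
t_e = 0.707 × 16 = 11.31 mm.
R_nwl = 0.6 × 430 × 11.31 × 460 × 10⁻³ = 1343 kN (longitudinal, 2 welds).
R_nwt = 0.6 × 430 × 11.31 × 220 × 10⁻³ = 642.1 kN (transverse, base value).
(i) R_nwl + R_nwt = 1985 kN; (ii) 0.85 R_nwl + 1.5 R_nwt = 2104 kN.
R_n = max = 2104 kN [governs: (ii)]; R_n/Ω = 1052 kN.

R_n/Ω ≈ 1050 kN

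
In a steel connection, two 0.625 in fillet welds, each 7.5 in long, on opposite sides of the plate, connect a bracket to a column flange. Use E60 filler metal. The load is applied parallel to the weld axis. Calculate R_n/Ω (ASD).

E60XX → F_EXX = 60 ksi.
Effective throat t_e = 0.707 × 0.625 = 0.4419 in.
Total length L = 15 in; A_we = 0.4419 × 15 = 6.628 in².
F_nw = 0.6 F_EXX = 0.6 × 60 = 36 ksi.
R_n = 36 × 6.628 = 238.6 kips; R_n/Ω = 238.6/2.0 = 119.3 kips.

R_n/Ω ≈ 119 kips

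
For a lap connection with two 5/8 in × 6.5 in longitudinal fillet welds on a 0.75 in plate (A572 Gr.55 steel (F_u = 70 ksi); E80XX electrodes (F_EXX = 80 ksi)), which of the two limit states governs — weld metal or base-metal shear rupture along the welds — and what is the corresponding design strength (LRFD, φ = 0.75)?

φR_n ≈ 207 kips (weld metal governs)

t_e = 0.707 × 0.625 = 0.4419 in; L = 13 in.
Weld metal: φR_n = 0.75 × 0.6 × 80 × 0.4419 × 13 = 206.8 kips.
Base metal (shear rupture): φR_n = 0.75 × 0.6 × 70 × 0.75 × 13 = 307.1 kips.
Governing: weld metal.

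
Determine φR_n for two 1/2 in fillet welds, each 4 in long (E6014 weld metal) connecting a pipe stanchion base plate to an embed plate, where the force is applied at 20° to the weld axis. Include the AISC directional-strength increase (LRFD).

φR_n ≈ 84 kips

E60XX → F_EXX = 60 ksi.
t_e = 0.707 × 0.5 = 0.3535 in; A_we = 0.3535 × 8 = 2.828 in².
Directional factor: 1.0 + 0.5 sin^1.5(20°) = 1.1.
F_nw = 0.6 × 60 × 1.1 = 39.6 ksi.
φR_n = 0.75 × 39.6 × 2.828 = 83.99 kips.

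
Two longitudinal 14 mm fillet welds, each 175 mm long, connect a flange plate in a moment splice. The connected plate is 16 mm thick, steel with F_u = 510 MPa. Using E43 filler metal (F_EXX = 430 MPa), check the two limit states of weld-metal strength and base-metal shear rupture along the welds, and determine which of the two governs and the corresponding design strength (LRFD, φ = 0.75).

t_e = 0.707 × 14 = 9.898 mm; L = 350 mm.
Weld metal: φR_n = 0.75 × 0.6 × 430 × 9.898 × 350 × 10⁻³ = 670.3 kN.
Base metal (shear rupture): φR_n = 0.75 × 0.6 × 510 × 16 × 350 × 10⁻³ = 1285 kN.
Governing: weld metal.

φR_n ≈ 670 kN (weld metal governs)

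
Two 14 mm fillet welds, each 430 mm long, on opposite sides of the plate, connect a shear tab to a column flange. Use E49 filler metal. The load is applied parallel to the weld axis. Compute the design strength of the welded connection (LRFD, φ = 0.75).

E49XX → F_EXX = 490 MPa.
Effective throat t_e = 0.707 × 14 = 9.898 mm.
Total length L = 860 mm; A_we = 9.898 × 860 = 8512 mm².
F_nw = 0.6 F_EXX = 0.6 × 490 = 294 MPa.
φR_n = 0.75 × 294 × 8512 × 10⁻³ = 1877 kN.

φR_n ≈ 1880 kN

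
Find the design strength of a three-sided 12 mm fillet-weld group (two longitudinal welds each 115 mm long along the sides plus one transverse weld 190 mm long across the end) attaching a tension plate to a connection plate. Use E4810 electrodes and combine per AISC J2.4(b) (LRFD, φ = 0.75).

φR_n ≈ 881 kN

E48XX → F_EXX = 480 MPa.
t_e = 0.707 × 12 = 8.484 mm.
R_nwl = 0.6 × 480 × 8.484 × 230 × 10⁻³ = 562 kN (longitudinal, 2 welds).
R_nwt = 0.6 × 480 × 8.484 × 190 × 10⁻³ = 464.2 kN (transverse, base value).
(i) R_nwl + R_nwt = 1026 kN; (ii) 0.85 R_nwl + 1.5 R_nwt = 1174 kN.
R_n = max = 1174 kN [governs: (ii)]; φR_n = 880.5 kN.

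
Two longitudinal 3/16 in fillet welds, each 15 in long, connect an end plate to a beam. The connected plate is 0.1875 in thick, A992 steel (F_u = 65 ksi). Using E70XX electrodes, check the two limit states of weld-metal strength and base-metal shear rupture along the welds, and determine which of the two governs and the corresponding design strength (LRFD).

E70XX → F_EXX = 70 ksi.
t_e = 0.707 × 0.1875 = 0.1326 in; L = 30 in.
Weld metal: φR_n = 0.75 × 0.6 × 70 × 0.1326 × 30 = 125.3 kip.
Base metal (shear rupture): φR_n = 0.75 × 0.6 × 65 × 0.1875 × 30 = 164.5 kip.
Governing: weld metal.

φR_n ≈ 125 kip (weld metal governs)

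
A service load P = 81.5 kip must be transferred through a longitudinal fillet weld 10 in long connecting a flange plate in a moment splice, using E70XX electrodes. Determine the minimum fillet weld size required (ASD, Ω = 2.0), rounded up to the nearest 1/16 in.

E70XX → F_EXX = 70 ksi.
Total weld length L = 10 in.
Required throat t_e = P × Ω / (0.6 F_EXX × L) = 81.5 × 2.0 / (0.6 × 70 × 10) = 0.3881 in.
Required leg w = t_e / 0.707 = 0.5489 in → use 9/16 in.

w = 9/16 in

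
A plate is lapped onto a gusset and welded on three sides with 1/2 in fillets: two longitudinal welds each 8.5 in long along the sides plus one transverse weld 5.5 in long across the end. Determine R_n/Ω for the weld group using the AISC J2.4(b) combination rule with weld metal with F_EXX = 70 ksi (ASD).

t_e = 0.707 × 0.5 = 0.3535 in.
R_nwl = 0.6 × 70 × 0.3535 × 17 = 252.4 kips (longitudinal, 2 welds).
R_nwt = 0.6 × 70 × 0.3535 × 5.5 = 81.66 kips (transverse, base value).
(i) R_nwl + R_nwt = 334.1 kips; (ii) 0.85 R_nwl + 1.5 R_nwt = 337 kips.
R_n = max = 337 kips [governs: (ii)]; R_n/Ω = 168.5 kips.

R_n/Ω ≈ 169 kips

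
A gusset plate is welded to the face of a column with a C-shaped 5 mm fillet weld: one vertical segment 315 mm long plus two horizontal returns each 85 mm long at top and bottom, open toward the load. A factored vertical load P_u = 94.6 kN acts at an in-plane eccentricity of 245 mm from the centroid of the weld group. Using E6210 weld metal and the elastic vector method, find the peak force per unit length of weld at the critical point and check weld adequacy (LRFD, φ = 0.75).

f_max ≈ 665 N/mm; adequate

E62XX → F_EXX = 620 MPa.
Total weld length L_w = 485 mm. Treat welds as unit-width lines.
Centroid: x̄ = 2×85×42.5 / 485 = 14.9 mm from the vertical weld.
Polar moment about centroid: J = I_x + I_y = [315³/12 + 2×85×157.5²] + [315×14.9² + 2(85³/12 + 85×27.6²)] = 7124000 mm³.
Direct shear f_v = P/L_w = 94.6×10³ / 485 = 195.1 N/mm (vertical).
Torsion M = P·e = 94.6×10³ × 245 = 23177000 N·mm.
Critical point at (x, y) = (70.1, 157.5) from centroid. f_tx = M·y/J = 512.4 N/mm; f_ty = M·x/J = 228.1 N/mm.
Resultant f_max = √[f_tx² + (f_v + f_ty)²] = √[512.4² + (195.1 + 228.1)²] = 664.6 N/mm.
Capacity per unit length: φr_n = 0.75 × 0.6 × 620 × (0.707 × 5) = 986.3 N/mm.
664.6 ≤ 986.3 → adequate.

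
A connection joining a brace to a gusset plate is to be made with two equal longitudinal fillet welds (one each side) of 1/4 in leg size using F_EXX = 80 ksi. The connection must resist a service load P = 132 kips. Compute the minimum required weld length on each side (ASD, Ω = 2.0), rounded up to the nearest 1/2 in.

Throat t_e = 0.707 × 0.25 = 0.1767 in.
r_n/Ω = (0.6 × 80 × 0.1767) / 2.0 = 4.242 kip/in.
L_req = P / (r_n/Ω) = 132 / 4.242 = 31.12 in total.
Per side: 31.12 / 2 = 15.56 in.
Round up → use L = 16 in on each side.

L = 16 in on each side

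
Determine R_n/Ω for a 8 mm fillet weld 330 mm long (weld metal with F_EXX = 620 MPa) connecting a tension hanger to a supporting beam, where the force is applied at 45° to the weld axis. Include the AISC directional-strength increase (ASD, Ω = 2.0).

R_n/Ω ≈ 450 kN

t_e = 0.707 × 8 = 5.656 mm; A_we = 5.656 × 330 = 1866 mm².
Directional factor: 1.0 + 0.5 sin^1.5(45°) = 1.297.
F_nw = 0.6 × 620 × 1.297 = 482.6 MPa.
R_n/Ω = (482.6 × 1866) / 2.0 × 10⁻³ = 450.4 kN.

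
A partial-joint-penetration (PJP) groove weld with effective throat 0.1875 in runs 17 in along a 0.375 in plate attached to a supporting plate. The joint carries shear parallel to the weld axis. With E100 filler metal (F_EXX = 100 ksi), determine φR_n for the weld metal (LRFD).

Effective throat (given) t_e = 0.1875 in.
A_we = 0.1875 × 17 = 3.188 in².
F_nw = 0.6 F_EXX = 60 ksi.
φR_n = 0.75 × 60 × 3.188 = 143.4 kip.

φR_n ≈ 143 kip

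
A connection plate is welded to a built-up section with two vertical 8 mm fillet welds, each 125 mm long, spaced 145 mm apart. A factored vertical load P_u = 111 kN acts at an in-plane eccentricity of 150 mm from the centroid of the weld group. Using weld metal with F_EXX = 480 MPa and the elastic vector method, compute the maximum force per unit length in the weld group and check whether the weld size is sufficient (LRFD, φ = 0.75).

Total weld length L_w = 250 mm. Treat welds as unit-width lines.
Polar moment about centroid: J = 2[d³/12 + d(b/2)²] = 2[125³/12 + 125×72.5²] = 1640000 mm³.
Direct shear f_v = P/L_w = 111×10³ / 250 = 444 N/mm (vertical).
Torsion M = P·e = 111×10³ × 150 = 16650000 N·mm.
Critical point at (x, y) = (72.5, 62.5) from centroid. f_tx = M·y/J = 634.7 N/mm; f_ty = M·x/J = 736.2 N/mm.
Resultant f_max = √[f_tx² + (f_v + f_ty)²] = √[634.7² + (444 + 736.2)²] = 1340 N/mm.
Capacity per unit length: φr_n = 0.75 × 0.6 × 480 × (0.707 × 8) = 1222 N/mm.
1340 > 1222 → NOT adequate.

f_max ≈ 1340 N/mm; NOT adequate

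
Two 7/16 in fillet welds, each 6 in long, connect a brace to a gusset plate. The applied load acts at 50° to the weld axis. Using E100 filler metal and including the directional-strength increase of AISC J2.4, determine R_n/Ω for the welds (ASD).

E100XX → F_EXX = 100 ksi.
t_e = 0.707 × 0.4375 = 0.3093 in; A_we = 0.3093 × 12 = 3.712 in².
Directional factor: 1.0 + 0.5 sin^1.5(50°) = 1.335.
F_nw = 0.6 × 100 × 1.335 = 80.11 ksi.
R_n/Ω = (80.11 × 3.712) / 2.0 = 148.7 kips.

R_n/Ω ≈ 149 kips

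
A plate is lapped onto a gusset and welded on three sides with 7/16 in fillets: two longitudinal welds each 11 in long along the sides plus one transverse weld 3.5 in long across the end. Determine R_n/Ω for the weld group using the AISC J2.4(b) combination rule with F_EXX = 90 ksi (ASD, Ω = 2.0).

R_n/Ω ≈ 213 kip

t_e = 0.707 × 0.4375 = 0.3093 in.
R_nwl = 0.6 × 90 × 0.3093 × 22 = 367.5 kip (longitudinal, 2 welds).
R_nwt = 0.6 × 90 × 0.3093 × 3.5 = 58.46 kip (transverse, base value).
(i) R_nwl + R_nwt = 425.9 kip; (ii) 0.85 R_nwl + 1.5 R_nwt = 400 kip.
R_n = max = 425.9 kip [governs: (i)]; R_n/Ω = 213 kip.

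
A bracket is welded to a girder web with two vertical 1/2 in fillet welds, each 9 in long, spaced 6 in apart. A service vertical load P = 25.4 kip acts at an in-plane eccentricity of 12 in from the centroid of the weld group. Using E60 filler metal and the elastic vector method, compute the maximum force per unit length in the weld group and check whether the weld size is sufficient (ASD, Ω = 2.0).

f_max ≈ 6.7 kip/in; NOT adequate

E60XX → F_EXX = 60 ksi.
Total weld length L_w = 18 in. Treat welds as unit-width lines.
Polar moment about centroid: J = 2[d³/12 + d(b/2)²] = 2[9³/12 + 9×3²] = 283.5 in³.
Direct shear f_v = P/L_w = 25.4 / 18 = 1.411 kip/in (vertical).
Torsion M = P·e = 25.4 × 12 = 304.8 kip·in.
Critical point at (x, y) = (3, 4.5) from centroid. f_tx = M·y/J = 4.838 kip/in; f_ty = M·x/J = 3.225 kip/in.
Resultant f_max = √[f_tx² + (f_v + f_ty)²] = √[4.838² + (1.411 + 3.225)²] = 6.701 kip/in.
Capacity per unit length: r_n/Ω = (1/2.0) × 0.6 × 60 × (0.707 × 0.5) = 6.363 kip/in.
6.701 > 6.363 → NOT adequate.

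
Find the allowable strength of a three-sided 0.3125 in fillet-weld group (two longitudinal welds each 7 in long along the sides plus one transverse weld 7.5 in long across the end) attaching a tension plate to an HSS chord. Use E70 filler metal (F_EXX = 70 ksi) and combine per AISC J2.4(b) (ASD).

t_e = 0.707 × 0.3125 = 0.2209 in.
R_nwl = 0.6 × 70 × 0.2209 × 14 = 129.9 kips (longitudinal, 2 welds).
R_nwt = 0.6 × 70 × 0.2209 × 7.5 = 69.6 kips (transverse, base value).
(i) R_nwl + R_nwt = 199.5 kips; (ii) 0.85 R_nwl + 1.5 R_nwt = 214.8 kips.
R_n = max = 214.8 kips [governs: (ii)]; R_n/Ω = 107.4 kips.

R_n/Ω ≈ 107 kips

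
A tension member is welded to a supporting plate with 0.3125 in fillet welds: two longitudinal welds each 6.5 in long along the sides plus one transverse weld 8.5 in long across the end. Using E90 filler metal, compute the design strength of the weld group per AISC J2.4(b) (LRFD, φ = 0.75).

φR_n ≈ 213 kip

E90XX → F_EXX = 90 ksi.
t_e = 0.707 × 0.3125 = 0.2209 in.
R_nwl = 0.6 × 90 × 0.2209 × 13 = 155.1 kip (longitudinal, 2 welds).
R_nwt = 0.6 × 90 × 0.2209 × 8.5 = 101.4 kip (transverse, base value).
(i) R_nwl + R_nwt = 256.5 kip; (ii) 0.85 R_nwl + 1.5 R_nwt = 283.9 kip.
R_n = max = 283.9 kip [governs: (ii)]; φR_n = 213 kip.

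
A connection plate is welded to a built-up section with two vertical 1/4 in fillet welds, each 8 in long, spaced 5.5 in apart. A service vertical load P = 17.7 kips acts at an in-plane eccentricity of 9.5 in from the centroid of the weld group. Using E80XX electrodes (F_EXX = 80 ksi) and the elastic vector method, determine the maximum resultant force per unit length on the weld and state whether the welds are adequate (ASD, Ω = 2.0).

Total weld length L_w = 16 in. Treat welds as unit-width lines.
Polar moment about centroid: J = 2[d³/12 + d(b/2)²] = 2[8³/12 + 8×2.75²] = 206.3 in³.
Direct shear f_v = P/L_w = 17.7 / 16 = 1.106 kip/in (vertical).
Torsion M = P·e = 17.7 × 9.5 = 168.15 kip·in.
Critical point at (x, y) = (2.75, 4) from centroid. f_tx = M·y/J = 3.26 kip/in; f_ty = M·x/J = 2.241 kip/in.
Resultant f_max = √[f_tx² + (f_v + f_ty)²] = √[3.26² + (1.106 + 2.241)²] = 4.672 kip/in.
Capacity per unit length: r_n/Ω = (1/2.0) × 0.6 × 80 × (0.707 × 0.25) = 4.242 kip/in.
4.672 > 4.242 → NOT adequate.

f_max ≈ 4.67 kip/in; NOT adequate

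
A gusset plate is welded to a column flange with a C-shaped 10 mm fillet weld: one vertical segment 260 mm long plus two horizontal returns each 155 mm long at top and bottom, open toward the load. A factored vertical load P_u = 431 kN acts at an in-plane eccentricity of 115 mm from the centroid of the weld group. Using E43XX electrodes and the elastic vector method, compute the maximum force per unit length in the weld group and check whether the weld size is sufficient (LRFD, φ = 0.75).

f_max ≈ 1640 N/mm; NOT adequate

E43XX → F_EXX = 430 MPa.
Total weld length L_w = 570 mm. Treat welds as unit-width lines.
Centroid: x̄ = 2×155×77.5 / 570 = 42.15 mm from the vertical weld.
Polar moment about centroid: J = I_x + I_y = [260³/12 + 2×155×130²] + [260×42.15² + 2(155³/12 + 155×35.35²)] = 8174000 mm³.
Direct shear f_v = P/L_w = 431×10³ / 570 = 756.1 N/mm (vertical).
Torsion M = P·e = 431×10³ × 115 = 49565000 N·mm.
Critical point at (x, y) = (112.9, 130) from centroid. f_tx = M·y/J = 788.3 N/mm; f_ty = M·x/J = 684.3 N/mm.
Resultant f_max = √[f_tx² + (f_v + f_ty)²] = √[788.3² + (756.1 + 684.3)²] = 1642 N/mm.
Capacity per unit length: φr_n = 0.75 × 0.6 × 430 × (0.707 × 10) = 1368 N/mm.
1642 > 1368 → NOT adequate.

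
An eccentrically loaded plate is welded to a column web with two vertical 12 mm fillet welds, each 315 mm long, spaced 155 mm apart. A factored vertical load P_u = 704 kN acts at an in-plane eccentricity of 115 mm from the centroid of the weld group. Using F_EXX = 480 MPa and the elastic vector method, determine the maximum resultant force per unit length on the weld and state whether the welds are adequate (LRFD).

f_max ≈ 2300 N/mm; NOT adequate

Total weld length L_w = 630 mm. Treat welds as unit-width lines.
Polar moment about centroid: J = 2[d³/12 + d(b/2)²] = 2[315³/12 + 315×77.5²] = 8993000 mm³.
Direct shear f_v = P/L_w = 704×10³ / 630 = 1117 N/mm (vertical).
Torsion M = P·e = 704×10³ × 115 = 80960000 N·mm.
Critical point at (x, y) = (77.5, 157.5) from centroid. f_tx = M·y/J = 1418 N/mm; f_ty = M·x/J = 697.7 N/mm.
Resultant f_max = √[f_tx² + (f_v + f_ty)²] = √[1418² + (1117 + 697.7)²] = 2303 N/mm.
Capacity per unit length: φr_n = 0.75 × 0.6 × 480 × (0.707 × 12) = 1833 N/mm.
2303 > 1833 → NOT adequate.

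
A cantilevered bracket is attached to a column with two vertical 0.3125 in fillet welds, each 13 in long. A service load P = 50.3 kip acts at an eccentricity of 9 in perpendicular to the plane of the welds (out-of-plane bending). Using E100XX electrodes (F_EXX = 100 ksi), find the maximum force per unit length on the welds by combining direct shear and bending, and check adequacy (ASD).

f_max ≈ 8.27 kip/in; NOT adequate

L_w = 2 × 13 = 26 in; section modulus (unit throat) S = 2 × L²/6 = 56.33 in².
Direct shear f_v = P/L_w = 50.3/26 = 1.935 kip/in.
Moment M = P × e = 50.3 × 9 = 452.7 kip·in; bending f_b = M/S = 8.036 kip/in.
f_max = √(f_v² + f_b²) = √(1.935² + 8.036²) = 8.266 kip/in.
r_n/Ω = (1/2.0) × 0.6 × 100 × (0.707 × 0.3125) = 6.628 kip/in → NOT adequate.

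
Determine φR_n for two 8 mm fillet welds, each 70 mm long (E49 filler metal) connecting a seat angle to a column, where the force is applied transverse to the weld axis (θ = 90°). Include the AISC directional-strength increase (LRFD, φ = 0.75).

E49XX → F_EXX = 490 MPa.
t_e = 0.707 × 8 = 5.656 mm; A_we = 5.656 × 140 = 791.8 mm².
Directional factor: 1.0 + 0.5 sin^1.5(90°) = 1.5.
F_nw = 0.6 × 490 × 1.5 = 441 MPa.
φR_n = 0.75 × 441 × 791.8 × 10⁻³ = 261.9 kN.

φR_n ≈ 262 kN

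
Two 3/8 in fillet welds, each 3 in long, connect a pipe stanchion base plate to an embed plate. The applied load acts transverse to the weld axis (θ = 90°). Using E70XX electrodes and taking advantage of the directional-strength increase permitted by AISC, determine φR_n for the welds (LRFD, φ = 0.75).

E70XX → F_EXX = 70 ksi.
t_e = 0.707 × 0.375 = 0.2651 in; A_we = 0.2651 × 6 = 1.591 in².
Directional factor: 1.0 + 0.5 sin^1.5(90°) = 1.5.
F_nw = 0.6 × 70 × 1.5 = 63 ksi.
φR_n = 0.75 × 63 × 1.591 = 75.16 kips.

φR_n ≈ 75.2 kips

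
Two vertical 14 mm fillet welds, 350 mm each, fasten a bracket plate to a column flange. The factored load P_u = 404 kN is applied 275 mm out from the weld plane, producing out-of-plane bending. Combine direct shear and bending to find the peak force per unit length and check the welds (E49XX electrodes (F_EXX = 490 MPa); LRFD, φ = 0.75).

f_max ≈ 2780 N/mm; NOT adequate

L_w = 2 × 350 = 700 mm; section modulus (unit throat) S = 2 × L²/6 = 40830 mm².
Direct shear f_v = P/L_w = 404×10³/700 = 577.1 N/mm.
Moment M = P × e = 404×10³ × 275 = 111100000 N·mm; bending f_b = M/S = 2721 N/mm.
f_max = √(f_v² + f_b²) = √(577.1² + 2721²) = 2781 N/mm.
φr_n = 0.75 × 0.6 × 490 × (0.707 × 14) = 2183 N/mm → NOT adequate.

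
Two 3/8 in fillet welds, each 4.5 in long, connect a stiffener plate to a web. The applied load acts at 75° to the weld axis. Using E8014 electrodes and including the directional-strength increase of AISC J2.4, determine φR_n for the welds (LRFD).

E80XX → F_EXX = 80 ksi.
t_e = 0.707 × 0.375 = 0.2651 in; A_we = 0.2651 × 9 = 2.386 in².
Directional factor: 1.0 + 0.5 sin^1.5(75°) = 1.475.
F_nw = 0.6 × 80 × 1.475 = 70.78 ksi.
φR_n = 0.75 × 70.78 × 2.386 = 126.7 kips.

φR_n ≈ 127 kips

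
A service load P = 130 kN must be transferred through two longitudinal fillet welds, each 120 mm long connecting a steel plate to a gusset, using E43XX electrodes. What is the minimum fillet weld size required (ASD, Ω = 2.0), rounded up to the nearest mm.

w = 6 mm

E43XX → F_EXX = 430 MPa.
Total weld length L = 240 mm.
Required throat t_e = P × Ω / (0.6 F_EXX × L) = 130 × 2.0 / (0.6 × 430 × 240 × 10⁻³) = 4.199 mm.
Required leg w = t_e / 0.707 = 5.939 mm → use 6 mm.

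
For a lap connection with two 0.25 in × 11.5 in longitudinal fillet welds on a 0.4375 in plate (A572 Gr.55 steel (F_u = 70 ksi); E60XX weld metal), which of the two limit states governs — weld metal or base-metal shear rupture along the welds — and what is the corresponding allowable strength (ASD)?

R_n/Ω ≈ 73.2 kips (weld metal governs)

E60XX → F_EXX = 60 ksi.
t_e = 0.707 × 0.25 = 0.1767 in; L = 23 in.
Weld metal: R_n/Ω = (1/2.0) × 0.6 × 60 × 0.1767 × 23 = 73.17 kips.
Base metal (shear rupture): R_n/Ω = (1/2.0) × 0.6 × 70 × 0.4375 × 23 = 211.3 kips.
Governing: weld metal.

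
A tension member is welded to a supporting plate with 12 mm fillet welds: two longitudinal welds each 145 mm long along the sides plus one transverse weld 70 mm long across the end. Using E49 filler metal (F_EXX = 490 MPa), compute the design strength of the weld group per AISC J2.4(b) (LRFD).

t_e = 0.707 × 12 = 8.484 mm.
R_nwl = 0.6 × 490 × 8.484 × 290 × 10⁻³ = 723.3 kN (longitudinal, 2 welds).
R_nwt = 0.6 × 490 × 8.484 × 70 × 10⁻³ = 174.6 kN (transverse, base value).
(i) R_nwl + R_nwt = 897.9 kN; (ii) 0.85 R_nwl + 1.5 R_nwt = 876.7 kN.
R_n = max = 897.9 kN [governs: (i)]; φR_n = 673.5 kN.

φR_n ≈ 673 kN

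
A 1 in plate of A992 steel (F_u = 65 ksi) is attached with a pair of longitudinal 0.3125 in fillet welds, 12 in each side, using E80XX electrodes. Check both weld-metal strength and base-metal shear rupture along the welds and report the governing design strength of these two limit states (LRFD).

E80XX → F_EXX = 80 ksi.
t_e = 0.707 × 0.3125 = 0.2209 in; L = 24 in.
Weld metal: φR_n = 0.75 × 0.6 × 80 × 0.2209 × 24 = 190.9 kips.
Base metal (shear rupture): φR_n = 0.75 × 0.6 × 65 × 1 × 24 = 702 kips.
Governing: weld metal.

φR_n ≈ 191 kips (weld metal governs)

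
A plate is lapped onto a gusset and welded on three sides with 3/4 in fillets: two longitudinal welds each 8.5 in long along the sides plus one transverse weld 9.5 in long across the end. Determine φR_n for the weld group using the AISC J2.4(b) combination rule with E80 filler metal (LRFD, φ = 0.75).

E80XX → F_EXX = 80 ksi.
t_e = 0.707 × 0.75 = 0.5302 in.
R_nwl = 0.6 × 80 × 0.5302 × 17 = 432.7 kip (longitudinal, 2 welds).
R_nwt = 0.6 × 80 × 0.5302 × 9.5 = 241.8 kip (transverse, base value).
(i) R_nwl + R_nwt = 674.5 kip; (ii) 0.85 R_nwl + 1.5 R_nwt = 730.5 kip.
R_n = max = 730.5 kip [governs: (ii)]; φR_n = 547.9 kip.

φR_n ≈ 548 kip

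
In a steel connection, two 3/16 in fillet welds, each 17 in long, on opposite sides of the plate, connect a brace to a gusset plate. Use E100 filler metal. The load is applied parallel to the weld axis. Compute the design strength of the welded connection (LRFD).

E100XX → F_EXX = 100 ksi.
Effective throat t_e = 0.707 × 0.1875 = 0.1326 in.
Total length L = 34 in; A_we = 0.1326 × 34 = 4.507 in².
F_nw = 0.6 F_EXX = 0.6 × 100 = 60 ksi.
φR_n = 0.75 × 60 × 4.507 = 202.8 kips.

φR_n ≈ 203 kips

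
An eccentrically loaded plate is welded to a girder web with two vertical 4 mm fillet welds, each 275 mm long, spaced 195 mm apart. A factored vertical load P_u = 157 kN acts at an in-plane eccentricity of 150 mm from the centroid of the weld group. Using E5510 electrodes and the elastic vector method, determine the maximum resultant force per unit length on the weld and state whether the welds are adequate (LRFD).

f_max ≈ 664 N/mm; adequate

E55XX → F_EXX = 550 MPa.
Total weld length L_w = 550 mm. Treat welds as unit-width lines.
Polar moment about centroid: J = 2[d³/12 + d(b/2)²] = 2[275³/12 + 275×97.5²] = 8695000 mm³.
Direct shear f_v = P/L_w = 157×10³ / 550 = 285.5 N/mm (vertical).
Torsion M = P·e = 157×10³ × 150 = 23550000 N·mm.
Critical point at (x, y) = (97.5, 137.5) from centroid. f_tx = M·y/J = 372.4 N/mm; f_ty = M·x/J = 264.1 N/mm.
Resultant f_max = √[f_tx² + (f_v + f_ty)²] = √[372.4² + (285.5 + 264.1)²] = 663.9 N/mm.
Capacity per unit length: φr_n = 0.75 × 0.6 × 550 × (0.707 × 4) = 699.9 N/mm.
663.9 ≤ 699.9 → adequate.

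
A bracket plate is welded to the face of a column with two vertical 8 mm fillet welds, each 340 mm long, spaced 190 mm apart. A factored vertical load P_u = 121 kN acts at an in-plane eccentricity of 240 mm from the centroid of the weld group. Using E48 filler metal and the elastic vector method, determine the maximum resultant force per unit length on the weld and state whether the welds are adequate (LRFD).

E48XX → F_EXX = 480 MPa.
Total weld length L_w = 680 mm. Treat welds as unit-width lines.
Polar moment about centroid: J = 2[d³/12 + d(b/2)²] = 2[340³/12 + 340×95²] = 12690000 mm³.
Direct shear f_v = P/L_w = 121×10³ / 680 = 177.9 N/mm (vertical).
Torsion M = P·e = 121×10³ × 240 = 29040000 N·mm.
Critical point at (x, y) = (95, 170) from centroid. f_tx = M·y/J = 389.1 N/mm; f_ty = M·x/J = 217.4 N/mm.
Resultant f_max = √[f_tx² + (f_v + f_ty)²] = √[389.1² + (177.9 + 217.4)²] = 554.7 N/mm.
Capacity per unit length: φr_n = 0.75 × 0.6 × 480 × (0.707 × 8) = 1222 N/mm.
554.7 ≤ 1222 → adequate.

f_max ≈ 555 N/mm; adequate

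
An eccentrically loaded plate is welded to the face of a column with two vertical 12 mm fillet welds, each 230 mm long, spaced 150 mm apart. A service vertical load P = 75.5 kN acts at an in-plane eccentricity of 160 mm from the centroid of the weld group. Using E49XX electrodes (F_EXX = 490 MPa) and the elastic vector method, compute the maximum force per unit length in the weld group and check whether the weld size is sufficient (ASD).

f_max ≈ 470 N/mm; adequate

Total weld length L_w = 460 mm. Treat welds as unit-width lines.
Polar moment about centroid: J = 2[d³/12 + d(b/2)²] = 2[230³/12 + 230×75²] = 4615000 mm³.
Direct shear f_v = P/L_w = 75.5×10³ / 460 = 164.1 N/mm (vertical).
Torsion M = P·e = 75.5×10³ × 160 = 12080000 N·mm.
Critical point at (x, y) = (75, 115) from centroid. f_tx = M·y/J = 301 N/mm; f_ty = M·x/J = 196.3 N/mm.
Resultant f_max = √[f_tx² + (f_v + f_ty)²] = √[301² + (164.1 + 196.3)²] = 469.6 N/mm.
Capacity per unit length: r_n/Ω = (1/2.0) × 0.6 × 490 × (0.707 × 12) = 1247 N/mm.
469.6 ≤ 1247 → adequate.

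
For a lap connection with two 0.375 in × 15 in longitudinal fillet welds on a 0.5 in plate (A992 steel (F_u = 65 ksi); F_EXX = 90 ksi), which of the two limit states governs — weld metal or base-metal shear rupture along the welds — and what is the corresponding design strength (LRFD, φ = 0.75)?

φR_n ≈ 322 kips (weld metal governs)

t_e = 0.707 × 0.375 = 0.2651 in; L = 30 in.
Weld metal: φR_n = 0.75 × 0.6 × 90 × 0.2651 × 30 = 322.1 kips.
Base metal (shear rupture): φR_n = 0.75 × 0.6 × 65 × 0.5 × 30 = 438.8 kips.
Governing: weld metal.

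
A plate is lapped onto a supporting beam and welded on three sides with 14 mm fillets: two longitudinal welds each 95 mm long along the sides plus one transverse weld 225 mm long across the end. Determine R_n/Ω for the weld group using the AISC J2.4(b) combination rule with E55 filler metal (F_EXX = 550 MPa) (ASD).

R_n/Ω ≈ 815 kN

t_e = 0.707 × 14 = 9.898 mm.
R_nwl = 0.6 × 550 × 9.898 × 190 × 10⁻³ = 620.6 kN (longitudinal, 2 welds).
R_nwt = 0.6 × 550 × 9.898 × 225 × 10⁻³ = 734.9 kN (transverse, base value).
(i) R_nwl + R_nwt = 1356 kN; (ii) 0.85 R_nwl + 1.5 R_nwt = 1630 kN.
R_n = max = 1630 kN [governs: (ii)]; R_n/Ω = 815 kN.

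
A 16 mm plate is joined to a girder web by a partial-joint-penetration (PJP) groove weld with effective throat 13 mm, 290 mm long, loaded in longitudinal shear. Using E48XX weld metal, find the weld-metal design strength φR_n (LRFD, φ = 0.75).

E48XX → F_EXX = 480 MPa.
Effective throat (given) t_e = 13 mm.
A_we = 13 × 290 = 3770 mm².
F_nw = 0.6 F_EXX = 288 MPa.
φR_n = 0.75 × 288 × 3770 × 10⁻³ = 814.3 kN.

φR_n ≈ 814 kN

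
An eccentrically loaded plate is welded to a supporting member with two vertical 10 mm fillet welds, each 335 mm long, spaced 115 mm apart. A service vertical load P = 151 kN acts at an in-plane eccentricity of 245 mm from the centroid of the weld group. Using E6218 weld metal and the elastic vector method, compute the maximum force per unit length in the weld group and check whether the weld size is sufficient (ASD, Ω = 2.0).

E62XX → F_EXX = 620 MPa.
Total weld length L_w = 670 mm. Treat welds as unit-width lines.
Polar moment about centroid: J = 2[d³/12 + d(b/2)²] = 2[335³/12 + 335×57.5²] = 8481000 mm³.
Direct shear f_v = P/L_w = 151×10³ / 670 = 225.4 N/mm (vertical).
Torsion M = P·e = 151×10³ × 245 = 36995000 N·mm.
Critical point at (x, y) = (57.5, 167.5) from centroid. f_tx = M·y/J = 730.6 N/mm; f_ty = M·x/J = 250.8 N/mm.
Resultant f_max = √[f_tx² + (f_v + f_ty)²] = √[730.6² + (225.4 + 250.8)²] = 872.1 N/mm.
Capacity per unit length: r_n/Ω = (1/2.0) × 0.6 × 620 × (0.707 × 10) = 1315 N/mm.
872.1 ≤ 1315 → adequate.

f_max ≈ 872 N/mm; adequate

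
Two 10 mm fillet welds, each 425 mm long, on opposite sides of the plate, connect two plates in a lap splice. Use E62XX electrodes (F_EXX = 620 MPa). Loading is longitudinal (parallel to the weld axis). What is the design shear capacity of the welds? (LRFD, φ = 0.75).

φR_n ≈ 1680 kN

Effective throat t_e = 0.707 × 10 = 7.07 mm.
Total length L = 850 mm; A_we = 7.07 × 850 = 6009 mm².
F_nw = 0.6 F_EXX = 0.6 × 620 = 372 MPa.
φR_n = 0.75 × 372 × 6009 × 10⁻³ = 1677 kN.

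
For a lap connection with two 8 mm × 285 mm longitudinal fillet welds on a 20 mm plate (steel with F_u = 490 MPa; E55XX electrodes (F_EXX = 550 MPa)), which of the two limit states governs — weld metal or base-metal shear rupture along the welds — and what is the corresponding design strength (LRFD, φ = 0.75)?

φR_n ≈ 798 kN (weld metal governs)

t_e = 0.707 × 8 = 5.656 mm; L = 570 mm.
Weld metal: φR_n = 0.75 × 0.6 × 550 × 5.656 × 570 × 10⁻³ = 797.9 kN.
Base metal (shear rupture): φR_n = 0.75 × 0.6 × 490 × 20 × 570 × 10⁻³ = 2514 kN.
Governing: weld metal.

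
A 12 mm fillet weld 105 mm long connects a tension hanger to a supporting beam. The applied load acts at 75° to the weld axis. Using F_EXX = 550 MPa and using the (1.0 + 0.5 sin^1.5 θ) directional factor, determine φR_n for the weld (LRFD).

t_e = 0.707 × 12 = 8.484 mm; A_we = 8.484 × 105 = 890.8 mm².
Directional factor: 1.0 + 0.5 sin^1.5(75°) = 1.475.
F_nw = 0.6 × 550 × 1.475 = 486.6 MPa.
φR_n = 0.75 × 486.6 × 890.8 × 10⁻³ = 325.1 kN.

φR_n ≈ 325 kN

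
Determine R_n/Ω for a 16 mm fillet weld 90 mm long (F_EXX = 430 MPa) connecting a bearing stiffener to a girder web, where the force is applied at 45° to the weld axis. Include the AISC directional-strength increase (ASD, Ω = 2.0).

R_n/Ω ≈ 170 kN

t_e = 0.707 × 16 = 11.31 mm; A_we = 11.31 × 90 = 1018 mm².
Directional factor: 1.0 + 0.5 sin^1.5(45°) = 1.297.
F_nw = 0.6 × 430 × 1.297 = 334.7 MPa.
R_n/Ω = (334.7 × 1018) / 2.0 × 10⁻³ = 170.4 kN.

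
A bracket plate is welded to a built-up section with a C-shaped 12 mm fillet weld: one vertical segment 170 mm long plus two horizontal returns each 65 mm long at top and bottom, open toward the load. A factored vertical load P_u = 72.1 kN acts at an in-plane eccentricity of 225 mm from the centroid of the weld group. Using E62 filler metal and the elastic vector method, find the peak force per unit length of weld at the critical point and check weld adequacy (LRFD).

f_max ≈ 1230 N/mm; adequate

E62XX → F_EXX = 620 MPa.
Total weld length L_w = 300 mm. Treat welds as unit-width lines.
Centroid: x̄ = 2×65×32.5 / 300 = 14.08 mm from the vertical weld.
Polar moment about centroid: J = I_x + I_y = [170³/12 + 2×65×85²] + [170×14.08² + 2(65³/12 + 65×18.42²)] = 1472000 mm³.
Direct shear f_v = P/L_w = 72.1×10³ / 300 = 240.3 N/mm (vertical).
Torsion M = P·e = 72.1×10³ × 225 = 16222000 N·mm.
Critical point at (x, y) = (50.92, 85) from centroid. f_tx = M·y/J = 936.6 N/mm; f_ty = M·x/J = 561 N/mm.
Resultant f_max = √[f_tx² + (f_v + f_ty)²] = √[936.6² + (240.3 + 561)²] = 1233 N/mm.
Capacity per unit length: φr_n = 0.75 × 0.6 × 620 × (0.707 × 12) = 2367 N/mm.
1233 ≤ 2367 → adequate.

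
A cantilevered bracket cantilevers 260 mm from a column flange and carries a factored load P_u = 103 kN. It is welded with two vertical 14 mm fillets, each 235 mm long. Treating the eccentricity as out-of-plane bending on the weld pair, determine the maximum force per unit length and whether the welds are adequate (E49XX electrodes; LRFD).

E49XX → F_EXX = 490 MPa.
L_w = 2 × 235 = 470 mm; section modulus (unit throat) S = 2 × L²/6 = 18410 mm².
Direct shear f_v = P/L_w = 103×10³/470 = 219.1 N/mm.
Moment M = P × e = 103×10³ × 260 = 26780000 N·mm; bending f_b = M/S = 1455 N/mm.
f_max = √(f_v² + f_b²) = √(219.1² + 1455²) = 1471 N/mm.
φr_n = 0.75 × 0.6 × 490 × (0.707 × 14) = 2183 N/mm → adequate.

f_max ≈ 1470 N/mm; adequate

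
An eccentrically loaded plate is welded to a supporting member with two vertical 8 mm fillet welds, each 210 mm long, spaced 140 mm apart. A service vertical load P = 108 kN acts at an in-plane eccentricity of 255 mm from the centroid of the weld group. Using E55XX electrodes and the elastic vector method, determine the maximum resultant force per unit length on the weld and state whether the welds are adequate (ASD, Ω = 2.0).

E55XX → F_EXX = 550 MPa.
Total weld length L_w = 420 mm. Treat welds as unit-width lines.
Polar moment about centroid: J = 2[d³/12 + d(b/2)²] = 2[210³/12 + 210×70²] = 3602000 mm³.
Direct shear f_v = P/L_w = 108×10³ / 420 = 257.1 N/mm (vertical).
Torsion M = P·e = 108×10³ × 255 = 27540000 N·mm.
Critical point at (x, y) = (70, 105) from centroid. f_tx = M·y/J = 802.9 N/mm; f_ty = M·x/J = 535.3 N/mm.
Resultant f_max = √[f_tx² + (f_v + f_ty)²] = √[802.9² + (257.1 + 535.3)²] = 1128 N/mm.
Capacity per unit length: r_n/Ω = (1/2.0) × 0.6 × 550 × (0.707 × 8) = 933.2 N/mm.
1128 > 933.2 → NOT adequate.

f_max ≈ 1130 N/mm; NOT adequate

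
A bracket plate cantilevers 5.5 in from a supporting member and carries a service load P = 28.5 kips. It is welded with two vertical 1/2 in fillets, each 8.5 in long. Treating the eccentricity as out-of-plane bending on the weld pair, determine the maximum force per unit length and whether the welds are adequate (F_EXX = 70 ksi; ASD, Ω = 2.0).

L_w = 2 × 8.5 = 17 in; section modulus (unit throat) S = 2 × L²/6 = 24.08 in².
Direct shear f_v = P/L_w = 28.5/17 = 1.676 kip/in.
Moment M = P × e = 28.5 × 5.5 = 156.75 kip·in; bending f_b = M/S = 6.509 kip/in.
f_max = √(f_v² + f_b²) = √(1.676² + 6.509²) = 6.721 kip/in.
r_n/Ω = (1/2.0) × 0.6 × 70 × (0.707 × 0.5) = 7.423 kip/in → adequate.

f_max ≈ 6.72 kip/in; adequate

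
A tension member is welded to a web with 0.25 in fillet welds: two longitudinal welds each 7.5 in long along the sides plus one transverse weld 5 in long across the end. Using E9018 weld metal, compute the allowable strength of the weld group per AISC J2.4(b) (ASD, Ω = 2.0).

R_n/Ω ≈ 96.6 kip

E90XX → F_EXX = 90 ksi.
t_e = 0.707 × 0.25 = 0.1767 in.
R_nwl = 0.6 × 90 × 0.1767 × 15 = 143.2 kip (longitudinal, 2 welds).
R_nwt = 0.6 × 90 × 0.1767 × 5 = 47.72 kip (transverse, base value).
(i) R_nwl + R_nwt = 190.9 kip; (ii) 0.85 R_nwl + 1.5 R_nwt = 193.3 kip.
R_n = max = 193.3 kip [governs: (ii)]; R_n/Ω = 96.64 kip.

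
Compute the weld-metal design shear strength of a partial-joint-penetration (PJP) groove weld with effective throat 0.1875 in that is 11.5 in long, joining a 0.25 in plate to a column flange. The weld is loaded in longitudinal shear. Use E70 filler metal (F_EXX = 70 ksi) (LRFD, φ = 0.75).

Effective throat (given) t_e = 0.1875 in.
A_we = 0.1875 × 11.5 = 2.156 in².
F_nw = 0.6 F_EXX = 42 ksi.
φR_n = 0.75 × 42 × 2.156 = 67.92 kips.

φR_n ≈ 67.9 kips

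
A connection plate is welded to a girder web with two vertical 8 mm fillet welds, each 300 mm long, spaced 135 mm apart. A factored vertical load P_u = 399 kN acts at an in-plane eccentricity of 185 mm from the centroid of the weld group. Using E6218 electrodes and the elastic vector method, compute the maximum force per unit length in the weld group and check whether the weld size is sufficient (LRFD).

f_max ≈ 2040 N/mm; NOT adequate

E62XX → F_EXX = 620 MPa.
Total weld length L_w = 600 mm. Treat welds as unit-width lines.
Polar moment about centroid: J = 2[d³/12 + d(b/2)²] = 2[300³/12 + 300×67.5²] = 7234000 mm³.
Direct shear f_v = P/L_w = 399×10³ / 600 = 665 N/mm (vertical).
Torsion M = P·e = 399×10³ × 185 = 73815000 N·mm.
Critical point at (x, y) = (67.5, 150) from centroid. f_tx = M·y/J = 1531 N/mm; f_ty = M·x/J = 688.8 N/mm.
Resultant f_max = √[f_tx² + (f_v + f_ty)²] = √[1531² + (665 + 688.8)²] = 2043 N/mm.
Capacity per unit length: φr_n = 0.75 × 0.6 × 620 × (0.707 × 8) = 1578 N/mm.
2043 > 1578 → NOT adequate.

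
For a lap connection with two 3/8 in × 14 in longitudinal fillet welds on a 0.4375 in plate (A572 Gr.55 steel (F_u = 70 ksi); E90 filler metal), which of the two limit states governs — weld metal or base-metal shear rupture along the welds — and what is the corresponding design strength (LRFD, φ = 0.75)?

φR_n ≈ 301 kips (weld metal governs)

E90XX → F_EXX = 90 ksi.
t_e = 0.707 × 0.375 = 0.2651 in; L = 28 in.
Weld metal: φR_n = 0.75 × 0.6 × 90 × 0.2651 × 28 = 300.7 kips.
Base metal (shear rupture): φR_n = 0.75 × 0.6 × 70 × 0.4375 × 28 = 385.9 kips.
Governing: weld metal.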